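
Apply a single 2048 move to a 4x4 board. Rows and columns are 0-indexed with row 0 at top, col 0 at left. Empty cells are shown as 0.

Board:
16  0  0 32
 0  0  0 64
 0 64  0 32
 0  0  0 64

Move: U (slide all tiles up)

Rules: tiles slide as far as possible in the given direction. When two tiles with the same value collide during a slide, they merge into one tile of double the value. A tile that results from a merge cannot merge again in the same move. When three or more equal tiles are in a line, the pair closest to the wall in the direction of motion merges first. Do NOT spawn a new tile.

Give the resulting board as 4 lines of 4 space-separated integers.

Answer: 16 64  0 32
 0  0  0 64
 0  0  0 32
 0  0  0 64

Derivation:
Slide up:
col 0: [16, 0, 0, 0] -> [16, 0, 0, 0]
col 1: [0, 0, 64, 0] -> [64, 0, 0, 0]
col 2: [0, 0, 0, 0] -> [0, 0, 0, 0]
col 3: [32, 64, 32, 64] -> [32, 64, 32, 64]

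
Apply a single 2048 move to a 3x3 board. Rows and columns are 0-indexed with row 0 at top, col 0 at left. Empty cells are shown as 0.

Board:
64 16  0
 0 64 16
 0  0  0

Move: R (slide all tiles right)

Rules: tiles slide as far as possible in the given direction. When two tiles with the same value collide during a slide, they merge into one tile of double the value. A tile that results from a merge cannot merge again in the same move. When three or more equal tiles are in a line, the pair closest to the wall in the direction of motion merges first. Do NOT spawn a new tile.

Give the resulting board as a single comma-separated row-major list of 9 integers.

Answer: 0, 64, 16, 0, 64, 16, 0, 0, 0

Derivation:
Slide right:
row 0: [64, 16, 0] -> [0, 64, 16]
row 1: [0, 64, 16] -> [0, 64, 16]
row 2: [0, 0, 0] -> [0, 0, 0]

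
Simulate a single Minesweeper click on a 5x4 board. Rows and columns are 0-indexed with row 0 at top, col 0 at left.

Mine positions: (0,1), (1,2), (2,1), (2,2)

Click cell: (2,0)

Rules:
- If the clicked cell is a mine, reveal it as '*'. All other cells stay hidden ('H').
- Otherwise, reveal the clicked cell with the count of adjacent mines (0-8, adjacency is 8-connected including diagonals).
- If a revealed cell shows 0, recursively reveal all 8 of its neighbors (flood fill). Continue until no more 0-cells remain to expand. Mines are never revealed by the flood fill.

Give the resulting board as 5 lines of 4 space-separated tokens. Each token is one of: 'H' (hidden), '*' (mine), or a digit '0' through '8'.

H H H H
H H H H
1 H H H
H H H H
H H H H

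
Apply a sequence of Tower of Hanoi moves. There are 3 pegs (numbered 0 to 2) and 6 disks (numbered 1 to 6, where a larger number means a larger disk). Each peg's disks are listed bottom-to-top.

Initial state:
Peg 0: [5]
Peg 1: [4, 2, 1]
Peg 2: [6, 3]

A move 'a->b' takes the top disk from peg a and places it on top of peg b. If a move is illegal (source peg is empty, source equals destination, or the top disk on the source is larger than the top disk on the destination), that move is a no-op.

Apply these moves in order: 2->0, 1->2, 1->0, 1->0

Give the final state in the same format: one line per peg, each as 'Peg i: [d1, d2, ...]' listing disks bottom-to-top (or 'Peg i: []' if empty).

Answer: Peg 0: [5, 3, 2]
Peg 1: [4]
Peg 2: [6, 1]

Derivation:
After move 1 (2->0):
Peg 0: [5, 3]
Peg 1: [4, 2, 1]
Peg 2: [6]

After move 2 (1->2):
Peg 0: [5, 3]
Peg 1: [4, 2]
Peg 2: [6, 1]

After move 3 (1->0):
Peg 0: [5, 3, 2]
Peg 1: [4]
Peg 2: [6, 1]

After move 4 (1->0):
Peg 0: [5, 3, 2]
Peg 1: [4]
Peg 2: [6, 1]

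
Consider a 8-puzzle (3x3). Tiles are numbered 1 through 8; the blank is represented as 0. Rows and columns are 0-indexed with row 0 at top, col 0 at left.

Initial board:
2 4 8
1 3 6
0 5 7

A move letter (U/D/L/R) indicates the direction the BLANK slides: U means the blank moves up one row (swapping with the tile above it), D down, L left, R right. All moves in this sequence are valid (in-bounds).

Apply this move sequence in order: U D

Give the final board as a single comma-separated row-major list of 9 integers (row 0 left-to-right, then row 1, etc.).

After move 1 (U):
2 4 8
0 3 6
1 5 7

After move 2 (D):
2 4 8
1 3 6
0 5 7

Answer: 2, 4, 8, 1, 3, 6, 0, 5, 7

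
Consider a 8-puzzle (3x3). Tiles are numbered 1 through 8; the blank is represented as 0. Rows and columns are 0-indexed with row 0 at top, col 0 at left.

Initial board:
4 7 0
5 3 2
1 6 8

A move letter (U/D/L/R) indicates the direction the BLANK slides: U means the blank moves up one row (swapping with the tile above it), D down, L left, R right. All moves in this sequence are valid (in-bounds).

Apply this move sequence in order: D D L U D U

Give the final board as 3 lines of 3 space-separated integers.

Answer: 4 7 2
5 0 8
1 3 6

Derivation:
After move 1 (D):
4 7 2
5 3 0
1 6 8

After move 2 (D):
4 7 2
5 3 8
1 6 0

After move 3 (L):
4 7 2
5 3 8
1 0 6

After move 4 (U):
4 7 2
5 0 8
1 3 6

After move 5 (D):
4 7 2
5 3 8
1 0 6

After move 6 (U):
4 7 2
5 0 8
1 3 6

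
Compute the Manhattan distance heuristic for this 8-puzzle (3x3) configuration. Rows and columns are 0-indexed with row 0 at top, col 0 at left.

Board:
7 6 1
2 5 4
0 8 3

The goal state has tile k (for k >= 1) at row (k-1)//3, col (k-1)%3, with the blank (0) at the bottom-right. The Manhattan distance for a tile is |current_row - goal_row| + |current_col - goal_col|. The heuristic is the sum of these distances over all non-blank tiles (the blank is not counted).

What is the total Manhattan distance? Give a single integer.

Tile 7: at (0,0), goal (2,0), distance |0-2|+|0-0| = 2
Tile 6: at (0,1), goal (1,2), distance |0-1|+|1-2| = 2
Tile 1: at (0,2), goal (0,0), distance |0-0|+|2-0| = 2
Tile 2: at (1,0), goal (0,1), distance |1-0|+|0-1| = 2
Tile 5: at (1,1), goal (1,1), distance |1-1|+|1-1| = 0
Tile 4: at (1,2), goal (1,0), distance |1-1|+|2-0| = 2
Tile 8: at (2,1), goal (2,1), distance |2-2|+|1-1| = 0
Tile 3: at (2,2), goal (0,2), distance |2-0|+|2-2| = 2
Sum: 2 + 2 + 2 + 2 + 0 + 2 + 0 + 2 = 12

Answer: 12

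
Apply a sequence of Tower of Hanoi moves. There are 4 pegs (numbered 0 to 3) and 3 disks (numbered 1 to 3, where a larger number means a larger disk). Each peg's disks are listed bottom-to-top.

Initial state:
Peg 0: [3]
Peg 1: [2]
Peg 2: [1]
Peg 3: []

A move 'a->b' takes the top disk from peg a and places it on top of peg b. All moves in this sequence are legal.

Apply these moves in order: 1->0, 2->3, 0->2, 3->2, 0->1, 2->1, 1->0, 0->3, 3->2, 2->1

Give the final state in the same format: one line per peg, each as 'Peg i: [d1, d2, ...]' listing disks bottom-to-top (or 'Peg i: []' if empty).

After move 1 (1->0):
Peg 0: [3, 2]
Peg 1: []
Peg 2: [1]
Peg 3: []

After move 2 (2->3):
Peg 0: [3, 2]
Peg 1: []
Peg 2: []
Peg 3: [1]

After move 3 (0->2):
Peg 0: [3]
Peg 1: []
Peg 2: [2]
Peg 3: [1]

After move 4 (3->2):
Peg 0: [3]
Peg 1: []
Peg 2: [2, 1]
Peg 3: []

After move 5 (0->1):
Peg 0: []
Peg 1: [3]
Peg 2: [2, 1]
Peg 3: []

After move 6 (2->1):
Peg 0: []
Peg 1: [3, 1]
Peg 2: [2]
Peg 3: []

After move 7 (1->0):
Peg 0: [1]
Peg 1: [3]
Peg 2: [2]
Peg 3: []

After move 8 (0->3):
Peg 0: []
Peg 1: [3]
Peg 2: [2]
Peg 3: [1]

After move 9 (3->2):
Peg 0: []
Peg 1: [3]
Peg 2: [2, 1]
Peg 3: []

After move 10 (2->1):
Peg 0: []
Peg 1: [3, 1]
Peg 2: [2]
Peg 3: []

Answer: Peg 0: []
Peg 1: [3, 1]
Peg 2: [2]
Peg 3: []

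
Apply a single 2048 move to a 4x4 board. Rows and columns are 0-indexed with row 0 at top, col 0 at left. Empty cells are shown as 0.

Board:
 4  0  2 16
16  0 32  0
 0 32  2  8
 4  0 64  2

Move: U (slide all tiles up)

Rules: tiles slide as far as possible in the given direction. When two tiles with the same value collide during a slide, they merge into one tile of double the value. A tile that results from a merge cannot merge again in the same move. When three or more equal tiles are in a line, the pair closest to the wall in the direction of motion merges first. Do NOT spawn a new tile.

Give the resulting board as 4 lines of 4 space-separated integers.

Answer:  4 32  2 16
16  0 32  8
 4  0  2  2
 0  0 64  0

Derivation:
Slide up:
col 0: [4, 16, 0, 4] -> [4, 16, 4, 0]
col 1: [0, 0, 32, 0] -> [32, 0, 0, 0]
col 2: [2, 32, 2, 64] -> [2, 32, 2, 64]
col 3: [16, 0, 8, 2] -> [16, 8, 2, 0]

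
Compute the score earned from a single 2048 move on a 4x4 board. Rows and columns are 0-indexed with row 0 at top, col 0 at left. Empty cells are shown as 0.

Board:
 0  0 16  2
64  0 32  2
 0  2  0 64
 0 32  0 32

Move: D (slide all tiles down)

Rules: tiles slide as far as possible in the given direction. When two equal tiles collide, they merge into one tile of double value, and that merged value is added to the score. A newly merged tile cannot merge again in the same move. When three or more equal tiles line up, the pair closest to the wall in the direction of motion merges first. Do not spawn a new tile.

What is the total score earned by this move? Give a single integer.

Answer: 4

Derivation:
Slide down:
col 0: [0, 64, 0, 0] -> [0, 0, 0, 64]  score +0 (running 0)
col 1: [0, 0, 2, 32] -> [0, 0, 2, 32]  score +0 (running 0)
col 2: [16, 32, 0, 0] -> [0, 0, 16, 32]  score +0 (running 0)
col 3: [2, 2, 64, 32] -> [0, 4, 64, 32]  score +4 (running 4)
Board after move:
 0  0  0  0
 0  0  0  4
 0  2 16 64
64 32 32 32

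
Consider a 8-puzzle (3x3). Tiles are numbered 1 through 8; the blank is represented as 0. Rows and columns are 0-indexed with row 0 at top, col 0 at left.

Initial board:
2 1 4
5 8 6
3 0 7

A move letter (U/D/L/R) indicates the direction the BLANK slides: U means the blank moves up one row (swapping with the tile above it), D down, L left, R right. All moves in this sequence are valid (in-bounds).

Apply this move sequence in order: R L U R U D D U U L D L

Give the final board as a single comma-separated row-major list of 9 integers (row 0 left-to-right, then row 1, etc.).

Answer: 2, 6, 1, 0, 5, 4, 3, 8, 7

Derivation:
After move 1 (R):
2 1 4
5 8 6
3 7 0

After move 2 (L):
2 1 4
5 8 6
3 0 7

After move 3 (U):
2 1 4
5 0 6
3 8 7

After move 4 (R):
2 1 4
5 6 0
3 8 7

After move 5 (U):
2 1 0
5 6 4
3 8 7

After move 6 (D):
2 1 4
5 6 0
3 8 7

After move 7 (D):
2 1 4
5 6 7
3 8 0

After move 8 (U):
2 1 4
5 6 0
3 8 7

After move 9 (U):
2 1 0
5 6 4
3 8 7

After move 10 (L):
2 0 1
5 6 4
3 8 7

After move 11 (D):
2 6 1
5 0 4
3 8 7

After move 12 (L):
2 6 1
0 5 4
3 8 7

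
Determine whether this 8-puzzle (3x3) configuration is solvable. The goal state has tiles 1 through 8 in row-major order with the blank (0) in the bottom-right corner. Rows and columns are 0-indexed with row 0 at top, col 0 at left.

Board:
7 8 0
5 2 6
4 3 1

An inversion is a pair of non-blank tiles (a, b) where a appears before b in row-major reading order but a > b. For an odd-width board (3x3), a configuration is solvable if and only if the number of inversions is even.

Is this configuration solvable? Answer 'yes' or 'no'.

Inversions (pairs i<j in row-major order where tile[i] > tile[j] > 0): 23
23 is odd, so the puzzle is not solvable.

Answer: no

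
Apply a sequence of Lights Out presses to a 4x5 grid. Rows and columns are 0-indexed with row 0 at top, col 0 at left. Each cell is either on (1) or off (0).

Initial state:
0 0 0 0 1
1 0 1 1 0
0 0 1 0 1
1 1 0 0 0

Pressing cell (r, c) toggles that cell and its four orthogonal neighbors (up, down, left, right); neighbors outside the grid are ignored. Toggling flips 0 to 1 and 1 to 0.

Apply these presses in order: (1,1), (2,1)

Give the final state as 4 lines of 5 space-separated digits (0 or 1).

After press 1 at (1,1):
0 1 0 0 1
0 1 0 1 0
0 1 1 0 1
1 1 0 0 0

After press 2 at (2,1):
0 1 0 0 1
0 0 0 1 0
1 0 0 0 1
1 0 0 0 0

Answer: 0 1 0 0 1
0 0 0 1 0
1 0 0 0 1
1 0 0 0 0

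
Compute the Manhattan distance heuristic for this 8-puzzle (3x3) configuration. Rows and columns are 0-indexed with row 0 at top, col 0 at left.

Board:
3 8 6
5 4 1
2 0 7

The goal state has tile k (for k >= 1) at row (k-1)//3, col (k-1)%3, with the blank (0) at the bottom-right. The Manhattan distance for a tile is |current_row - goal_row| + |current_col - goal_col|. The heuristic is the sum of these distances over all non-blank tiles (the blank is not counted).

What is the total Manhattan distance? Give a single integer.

Tile 3: at (0,0), goal (0,2), distance |0-0|+|0-2| = 2
Tile 8: at (0,1), goal (2,1), distance |0-2|+|1-1| = 2
Tile 6: at (0,2), goal (1,2), distance |0-1|+|2-2| = 1
Tile 5: at (1,0), goal (1,1), distance |1-1|+|0-1| = 1
Tile 4: at (1,1), goal (1,0), distance |1-1|+|1-0| = 1
Tile 1: at (1,2), goal (0,0), distance |1-0|+|2-0| = 3
Tile 2: at (2,0), goal (0,1), distance |2-0|+|0-1| = 3
Tile 7: at (2,2), goal (2,0), distance |2-2|+|2-0| = 2
Sum: 2 + 2 + 1 + 1 + 1 + 3 + 3 + 2 = 15

Answer: 15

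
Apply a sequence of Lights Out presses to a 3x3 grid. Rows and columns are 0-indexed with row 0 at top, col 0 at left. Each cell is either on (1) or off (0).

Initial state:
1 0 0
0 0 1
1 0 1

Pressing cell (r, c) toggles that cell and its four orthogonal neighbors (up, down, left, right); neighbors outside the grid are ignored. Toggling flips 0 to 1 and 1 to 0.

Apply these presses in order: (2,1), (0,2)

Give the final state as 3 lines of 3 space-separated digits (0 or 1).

Answer: 1 1 1
0 1 0
0 1 0

Derivation:
After press 1 at (2,1):
1 0 0
0 1 1
0 1 0

After press 2 at (0,2):
1 1 1
0 1 0
0 1 0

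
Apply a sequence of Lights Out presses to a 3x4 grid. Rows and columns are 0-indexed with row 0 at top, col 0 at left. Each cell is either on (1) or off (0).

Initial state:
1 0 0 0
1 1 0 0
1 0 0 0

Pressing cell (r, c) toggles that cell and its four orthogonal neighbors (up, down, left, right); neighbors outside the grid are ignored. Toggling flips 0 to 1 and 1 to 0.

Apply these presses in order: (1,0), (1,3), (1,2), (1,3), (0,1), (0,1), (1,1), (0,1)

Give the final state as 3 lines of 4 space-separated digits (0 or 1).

After press 1 at (1,0):
0 0 0 0
0 0 0 0
0 0 0 0

After press 2 at (1,3):
0 0 0 1
0 0 1 1
0 0 0 1

After press 3 at (1,2):
0 0 1 1
0 1 0 0
0 0 1 1

After press 4 at (1,3):
0 0 1 0
0 1 1 1
0 0 1 0

After press 5 at (0,1):
1 1 0 0
0 0 1 1
0 0 1 0

After press 6 at (0,1):
0 0 1 0
0 1 1 1
0 0 1 0

After press 7 at (1,1):
0 1 1 0
1 0 0 1
0 1 1 0

After press 8 at (0,1):
1 0 0 0
1 1 0 1
0 1 1 0

Answer: 1 0 0 0
1 1 0 1
0 1 1 0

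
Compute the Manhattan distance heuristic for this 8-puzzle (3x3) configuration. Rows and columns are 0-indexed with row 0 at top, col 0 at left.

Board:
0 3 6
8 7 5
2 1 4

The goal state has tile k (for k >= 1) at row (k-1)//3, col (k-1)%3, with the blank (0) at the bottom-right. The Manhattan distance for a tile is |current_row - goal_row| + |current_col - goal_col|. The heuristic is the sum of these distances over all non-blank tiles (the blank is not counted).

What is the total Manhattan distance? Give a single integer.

Answer: 16

Derivation:
Tile 3: (0,1)->(0,2) = 1
Tile 6: (0,2)->(1,2) = 1
Tile 8: (1,0)->(2,1) = 2
Tile 7: (1,1)->(2,0) = 2
Tile 5: (1,2)->(1,1) = 1
Tile 2: (2,0)->(0,1) = 3
Tile 1: (2,1)->(0,0) = 3
Tile 4: (2,2)->(1,0) = 3
Sum: 1 + 1 + 2 + 2 + 1 + 3 + 3 + 3 = 16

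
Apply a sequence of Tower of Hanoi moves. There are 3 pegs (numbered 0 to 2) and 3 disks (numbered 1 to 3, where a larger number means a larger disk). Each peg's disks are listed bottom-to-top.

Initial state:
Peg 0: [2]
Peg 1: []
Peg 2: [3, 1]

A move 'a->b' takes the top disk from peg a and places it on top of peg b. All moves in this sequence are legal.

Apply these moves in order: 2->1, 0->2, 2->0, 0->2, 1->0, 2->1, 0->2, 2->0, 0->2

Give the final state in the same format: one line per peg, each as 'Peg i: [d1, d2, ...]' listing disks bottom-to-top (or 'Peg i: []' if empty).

After move 1 (2->1):
Peg 0: [2]
Peg 1: [1]
Peg 2: [3]

After move 2 (0->2):
Peg 0: []
Peg 1: [1]
Peg 2: [3, 2]

After move 3 (2->0):
Peg 0: [2]
Peg 1: [1]
Peg 2: [3]

After move 4 (0->2):
Peg 0: []
Peg 1: [1]
Peg 2: [3, 2]

After move 5 (1->0):
Peg 0: [1]
Peg 1: []
Peg 2: [3, 2]

After move 6 (2->1):
Peg 0: [1]
Peg 1: [2]
Peg 2: [3]

After move 7 (0->2):
Peg 0: []
Peg 1: [2]
Peg 2: [3, 1]

After move 8 (2->0):
Peg 0: [1]
Peg 1: [2]
Peg 2: [3]

After move 9 (0->2):
Peg 0: []
Peg 1: [2]
Peg 2: [3, 1]

Answer: Peg 0: []
Peg 1: [2]
Peg 2: [3, 1]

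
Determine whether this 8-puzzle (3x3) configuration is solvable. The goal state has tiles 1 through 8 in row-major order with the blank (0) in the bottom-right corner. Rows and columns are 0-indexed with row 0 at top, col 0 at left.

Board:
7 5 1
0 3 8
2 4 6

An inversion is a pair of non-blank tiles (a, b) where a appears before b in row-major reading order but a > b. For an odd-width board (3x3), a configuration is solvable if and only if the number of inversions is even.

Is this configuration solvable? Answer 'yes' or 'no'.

Answer: yes

Derivation:
Inversions (pairs i<j in row-major order where tile[i] > tile[j] > 0): 14
14 is even, so the puzzle is solvable.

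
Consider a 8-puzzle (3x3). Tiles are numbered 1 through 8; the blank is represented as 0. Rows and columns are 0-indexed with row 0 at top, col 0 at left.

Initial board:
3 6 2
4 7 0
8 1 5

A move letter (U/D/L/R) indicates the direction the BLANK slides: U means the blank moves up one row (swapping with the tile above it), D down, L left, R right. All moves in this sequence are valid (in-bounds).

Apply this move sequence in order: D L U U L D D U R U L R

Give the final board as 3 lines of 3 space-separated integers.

Answer: 4 0 2
6 3 5
8 7 1

Derivation:
After move 1 (D):
3 6 2
4 7 5
8 1 0

After move 2 (L):
3 6 2
4 7 5
8 0 1

After move 3 (U):
3 6 2
4 0 5
8 7 1

After move 4 (U):
3 0 2
4 6 5
8 7 1

After move 5 (L):
0 3 2
4 6 5
8 7 1

After move 6 (D):
4 3 2
0 6 5
8 7 1

After move 7 (D):
4 3 2
8 6 5
0 7 1

After move 8 (U):
4 3 2
0 6 5
8 7 1

After move 9 (R):
4 3 2
6 0 5
8 7 1

After move 10 (U):
4 0 2
6 3 5
8 7 1

After move 11 (L):
0 4 2
6 3 5
8 7 1

After move 12 (R):
4 0 2
6 3 5
8 7 1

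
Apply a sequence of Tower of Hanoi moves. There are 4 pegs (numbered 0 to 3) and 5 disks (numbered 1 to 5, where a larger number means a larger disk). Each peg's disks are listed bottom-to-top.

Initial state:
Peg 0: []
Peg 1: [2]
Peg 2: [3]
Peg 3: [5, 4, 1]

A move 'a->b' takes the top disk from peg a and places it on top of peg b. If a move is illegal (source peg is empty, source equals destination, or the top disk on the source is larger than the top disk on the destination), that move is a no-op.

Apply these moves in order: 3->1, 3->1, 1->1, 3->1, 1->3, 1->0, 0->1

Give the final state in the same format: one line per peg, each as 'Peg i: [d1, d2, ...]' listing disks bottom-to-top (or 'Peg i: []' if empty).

After move 1 (3->1):
Peg 0: []
Peg 1: [2, 1]
Peg 2: [3]
Peg 3: [5, 4]

After move 2 (3->1):
Peg 0: []
Peg 1: [2, 1]
Peg 2: [3]
Peg 3: [5, 4]

After move 3 (1->1):
Peg 0: []
Peg 1: [2, 1]
Peg 2: [3]
Peg 3: [5, 4]

After move 4 (3->1):
Peg 0: []
Peg 1: [2, 1]
Peg 2: [3]
Peg 3: [5, 4]

After move 5 (1->3):
Peg 0: []
Peg 1: [2]
Peg 2: [3]
Peg 3: [5, 4, 1]

After move 6 (1->0):
Peg 0: [2]
Peg 1: []
Peg 2: [3]
Peg 3: [5, 4, 1]

After move 7 (0->1):
Peg 0: []
Peg 1: [2]
Peg 2: [3]
Peg 3: [5, 4, 1]

Answer: Peg 0: []
Peg 1: [2]
Peg 2: [3]
Peg 3: [5, 4, 1]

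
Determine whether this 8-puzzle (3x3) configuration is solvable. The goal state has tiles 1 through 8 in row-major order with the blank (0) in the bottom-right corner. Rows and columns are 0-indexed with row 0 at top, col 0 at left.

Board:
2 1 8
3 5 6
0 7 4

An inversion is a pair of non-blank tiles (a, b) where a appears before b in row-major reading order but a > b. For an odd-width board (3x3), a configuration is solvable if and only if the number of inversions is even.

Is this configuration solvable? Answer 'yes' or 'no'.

Inversions (pairs i<j in row-major order where tile[i] > tile[j] > 0): 9
9 is odd, so the puzzle is not solvable.

Answer: no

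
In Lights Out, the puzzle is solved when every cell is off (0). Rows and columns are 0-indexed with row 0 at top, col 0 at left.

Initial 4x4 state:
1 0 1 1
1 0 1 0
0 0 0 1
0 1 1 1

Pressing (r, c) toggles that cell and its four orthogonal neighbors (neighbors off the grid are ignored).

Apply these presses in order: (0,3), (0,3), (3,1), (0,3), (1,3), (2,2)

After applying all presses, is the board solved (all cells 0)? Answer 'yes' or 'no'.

Answer: no

Derivation:
After press 1 at (0,3):
1 0 0 0
1 0 1 1
0 0 0 1
0 1 1 1

After press 2 at (0,3):
1 0 1 1
1 0 1 0
0 0 0 1
0 1 1 1

After press 3 at (3,1):
1 0 1 1
1 0 1 0
0 1 0 1
1 0 0 1

After press 4 at (0,3):
1 0 0 0
1 0 1 1
0 1 0 1
1 0 0 1

After press 5 at (1,3):
1 0 0 1
1 0 0 0
0 1 0 0
1 0 0 1

After press 6 at (2,2):
1 0 0 1
1 0 1 0
0 0 1 1
1 0 1 1

Lights still on: 9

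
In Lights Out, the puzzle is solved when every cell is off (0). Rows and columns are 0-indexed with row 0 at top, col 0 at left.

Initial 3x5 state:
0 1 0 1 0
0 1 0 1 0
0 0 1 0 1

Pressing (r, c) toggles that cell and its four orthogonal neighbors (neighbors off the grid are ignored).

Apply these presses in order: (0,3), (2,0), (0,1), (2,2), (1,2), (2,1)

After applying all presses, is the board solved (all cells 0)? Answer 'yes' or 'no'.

Answer: no

Derivation:
After press 1 at (0,3):
0 1 1 0 1
0 1 0 0 0
0 0 1 0 1

After press 2 at (2,0):
0 1 1 0 1
1 1 0 0 0
1 1 1 0 1

After press 3 at (0,1):
1 0 0 0 1
1 0 0 0 0
1 1 1 0 1

After press 4 at (2,2):
1 0 0 0 1
1 0 1 0 0
1 0 0 1 1

After press 5 at (1,2):
1 0 1 0 1
1 1 0 1 0
1 0 1 1 1

After press 6 at (2,1):
1 0 1 0 1
1 0 0 1 0
0 1 0 1 1

Lights still on: 8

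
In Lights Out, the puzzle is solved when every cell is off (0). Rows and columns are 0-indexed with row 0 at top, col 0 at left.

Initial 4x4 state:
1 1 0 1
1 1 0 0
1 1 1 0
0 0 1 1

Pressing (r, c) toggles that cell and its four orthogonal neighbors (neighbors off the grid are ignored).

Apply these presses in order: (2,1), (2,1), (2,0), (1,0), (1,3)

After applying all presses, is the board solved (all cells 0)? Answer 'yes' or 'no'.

Answer: no

Derivation:
After press 1 at (2,1):
1 1 0 1
1 0 0 0
0 0 0 0
0 1 1 1

After press 2 at (2,1):
1 1 0 1
1 1 0 0
1 1 1 0
0 0 1 1

After press 3 at (2,0):
1 1 0 1
0 1 0 0
0 0 1 0
1 0 1 1

After press 4 at (1,0):
0 1 0 1
1 0 0 0
1 0 1 0
1 0 1 1

After press 5 at (1,3):
0 1 0 0
1 0 1 1
1 0 1 1
1 0 1 1

Lights still on: 10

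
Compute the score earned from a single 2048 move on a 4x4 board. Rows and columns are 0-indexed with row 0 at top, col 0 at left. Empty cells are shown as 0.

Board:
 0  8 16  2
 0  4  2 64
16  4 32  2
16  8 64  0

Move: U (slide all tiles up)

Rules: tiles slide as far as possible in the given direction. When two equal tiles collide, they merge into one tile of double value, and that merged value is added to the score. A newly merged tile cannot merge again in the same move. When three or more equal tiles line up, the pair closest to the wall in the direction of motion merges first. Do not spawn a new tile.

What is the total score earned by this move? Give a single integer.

Slide up:
col 0: [0, 0, 16, 16] -> [32, 0, 0, 0]  score +32 (running 32)
col 1: [8, 4, 4, 8] -> [8, 8, 8, 0]  score +8 (running 40)
col 2: [16, 2, 32, 64] -> [16, 2, 32, 64]  score +0 (running 40)
col 3: [2, 64, 2, 0] -> [2, 64, 2, 0]  score +0 (running 40)
Board after move:
32  8 16  2
 0  8  2 64
 0  8 32  2
 0  0 64  0

Answer: 40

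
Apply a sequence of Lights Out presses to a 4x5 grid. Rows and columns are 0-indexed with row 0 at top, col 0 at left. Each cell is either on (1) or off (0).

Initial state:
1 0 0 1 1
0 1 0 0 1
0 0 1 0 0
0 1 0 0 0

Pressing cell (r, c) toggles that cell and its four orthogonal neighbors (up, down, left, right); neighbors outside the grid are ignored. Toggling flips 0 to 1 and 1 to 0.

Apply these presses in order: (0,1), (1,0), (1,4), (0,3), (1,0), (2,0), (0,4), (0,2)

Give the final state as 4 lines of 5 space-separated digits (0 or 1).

After press 1 at (0,1):
0 1 1 1 1
0 0 0 0 1
0 0 1 0 0
0 1 0 0 0

After press 2 at (1,0):
1 1 1 1 1
1 1 0 0 1
1 0 1 0 0
0 1 0 0 0

After press 3 at (1,4):
1 1 1 1 0
1 1 0 1 0
1 0 1 0 1
0 1 0 0 0

After press 4 at (0,3):
1 1 0 0 1
1 1 0 0 0
1 0 1 0 1
0 1 0 0 0

After press 5 at (1,0):
0 1 0 0 1
0 0 0 0 0
0 0 1 0 1
0 1 0 0 0

After press 6 at (2,0):
0 1 0 0 1
1 0 0 0 0
1 1 1 0 1
1 1 0 0 0

After press 7 at (0,4):
0 1 0 1 0
1 0 0 0 1
1 1 1 0 1
1 1 0 0 0

After press 8 at (0,2):
0 0 1 0 0
1 0 1 0 1
1 1 1 0 1
1 1 0 0 0

Answer: 0 0 1 0 0
1 0 1 0 1
1 1 1 0 1
1 1 0 0 0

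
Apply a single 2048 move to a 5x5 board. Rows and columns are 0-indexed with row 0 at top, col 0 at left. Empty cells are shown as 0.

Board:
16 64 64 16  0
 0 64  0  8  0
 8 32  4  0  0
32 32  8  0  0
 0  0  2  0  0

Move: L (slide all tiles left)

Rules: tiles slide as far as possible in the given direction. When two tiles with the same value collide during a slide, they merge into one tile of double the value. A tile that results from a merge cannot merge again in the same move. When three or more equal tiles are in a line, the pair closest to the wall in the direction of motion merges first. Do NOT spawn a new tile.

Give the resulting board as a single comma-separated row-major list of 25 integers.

Answer: 16, 128, 16, 0, 0, 64, 8, 0, 0, 0, 8, 32, 4, 0, 0, 64, 8, 0, 0, 0, 2, 0, 0, 0, 0

Derivation:
Slide left:
row 0: [16, 64, 64, 16, 0] -> [16, 128, 16, 0, 0]
row 1: [0, 64, 0, 8, 0] -> [64, 8, 0, 0, 0]
row 2: [8, 32, 4, 0, 0] -> [8, 32, 4, 0, 0]
row 3: [32, 32, 8, 0, 0] -> [64, 8, 0, 0, 0]
row 4: [0, 0, 2, 0, 0] -> [2, 0, 0, 0, 0]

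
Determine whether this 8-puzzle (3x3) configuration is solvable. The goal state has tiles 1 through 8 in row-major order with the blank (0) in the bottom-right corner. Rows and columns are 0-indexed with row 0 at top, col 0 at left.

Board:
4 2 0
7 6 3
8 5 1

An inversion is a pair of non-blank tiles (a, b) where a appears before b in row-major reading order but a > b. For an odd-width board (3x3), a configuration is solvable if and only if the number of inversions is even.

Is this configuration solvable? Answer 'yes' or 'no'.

Inversions (pairs i<j in row-major order where tile[i] > tile[j] > 0): 15
15 is odd, so the puzzle is not solvable.

Answer: no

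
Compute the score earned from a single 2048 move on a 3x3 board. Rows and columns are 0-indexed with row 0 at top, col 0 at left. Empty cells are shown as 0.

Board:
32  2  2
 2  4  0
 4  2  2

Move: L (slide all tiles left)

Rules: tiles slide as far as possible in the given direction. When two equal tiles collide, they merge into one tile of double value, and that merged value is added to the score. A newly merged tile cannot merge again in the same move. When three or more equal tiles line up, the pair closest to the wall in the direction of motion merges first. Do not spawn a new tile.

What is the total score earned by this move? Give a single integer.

Slide left:
row 0: [32, 2, 2] -> [32, 4, 0]  score +4 (running 4)
row 1: [2, 4, 0] -> [2, 4, 0]  score +0 (running 4)
row 2: [4, 2, 2] -> [4, 4, 0]  score +4 (running 8)
Board after move:
32  4  0
 2  4  0
 4  4  0

Answer: 8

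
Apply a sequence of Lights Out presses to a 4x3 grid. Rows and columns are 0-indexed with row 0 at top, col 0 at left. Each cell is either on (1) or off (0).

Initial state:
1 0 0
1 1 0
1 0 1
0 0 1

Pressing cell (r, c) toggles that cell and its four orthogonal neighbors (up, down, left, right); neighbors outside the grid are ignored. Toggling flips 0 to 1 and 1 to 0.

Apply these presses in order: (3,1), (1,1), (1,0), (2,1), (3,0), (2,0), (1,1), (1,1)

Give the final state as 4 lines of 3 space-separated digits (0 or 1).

Answer: 0 1 0
0 0 1
1 0 0
1 1 0

Derivation:
After press 1 at (3,1):
1 0 0
1 1 0
1 1 1
1 1 0

After press 2 at (1,1):
1 1 0
0 0 1
1 0 1
1 1 0

After press 3 at (1,0):
0 1 0
1 1 1
0 0 1
1 1 0

After press 4 at (2,1):
0 1 0
1 0 1
1 1 0
1 0 0

After press 5 at (3,0):
0 1 0
1 0 1
0 1 0
0 1 0

After press 6 at (2,0):
0 1 0
0 0 1
1 0 0
1 1 0

After press 7 at (1,1):
0 0 0
1 1 0
1 1 0
1 1 0

After press 8 at (1,1):
0 1 0
0 0 1
1 0 0
1 1 0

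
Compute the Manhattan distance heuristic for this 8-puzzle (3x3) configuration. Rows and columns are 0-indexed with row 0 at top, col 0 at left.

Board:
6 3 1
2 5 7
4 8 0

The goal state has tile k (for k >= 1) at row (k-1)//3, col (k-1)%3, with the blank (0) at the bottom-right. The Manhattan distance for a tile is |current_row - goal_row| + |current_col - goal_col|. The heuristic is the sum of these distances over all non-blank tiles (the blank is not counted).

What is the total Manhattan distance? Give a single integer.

Tile 6: (0,0)->(1,2) = 3
Tile 3: (0,1)->(0,2) = 1
Tile 1: (0,2)->(0,0) = 2
Tile 2: (1,0)->(0,1) = 2
Tile 5: (1,1)->(1,1) = 0
Tile 7: (1,2)->(2,0) = 3
Tile 4: (2,0)->(1,0) = 1
Tile 8: (2,1)->(2,1) = 0
Sum: 3 + 1 + 2 + 2 + 0 + 3 + 1 + 0 = 12

Answer: 12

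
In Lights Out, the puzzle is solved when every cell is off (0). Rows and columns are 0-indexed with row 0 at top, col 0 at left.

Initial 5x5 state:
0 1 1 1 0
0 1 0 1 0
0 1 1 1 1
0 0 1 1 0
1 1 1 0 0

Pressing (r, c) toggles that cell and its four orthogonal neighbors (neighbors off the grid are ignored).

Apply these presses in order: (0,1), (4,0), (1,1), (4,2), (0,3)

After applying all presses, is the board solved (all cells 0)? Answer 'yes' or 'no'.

Answer: no

Derivation:
After press 1 at (0,1):
1 0 0 1 0
0 0 0 1 0
0 1 1 1 1
0 0 1 1 0
1 1 1 0 0

After press 2 at (4,0):
1 0 0 1 0
0 0 0 1 0
0 1 1 1 1
1 0 1 1 0
0 0 1 0 0

After press 3 at (1,1):
1 1 0 1 0
1 1 1 1 0
0 0 1 1 1
1 0 1 1 0
0 0 1 0 0

After press 4 at (4,2):
1 1 0 1 0
1 1 1 1 0
0 0 1 1 1
1 0 0 1 0
0 1 0 1 0

After press 5 at (0,3):
1 1 1 0 1
1 1 1 0 0
0 0 1 1 1
1 0 0 1 0
0 1 0 1 0

Lights still on: 14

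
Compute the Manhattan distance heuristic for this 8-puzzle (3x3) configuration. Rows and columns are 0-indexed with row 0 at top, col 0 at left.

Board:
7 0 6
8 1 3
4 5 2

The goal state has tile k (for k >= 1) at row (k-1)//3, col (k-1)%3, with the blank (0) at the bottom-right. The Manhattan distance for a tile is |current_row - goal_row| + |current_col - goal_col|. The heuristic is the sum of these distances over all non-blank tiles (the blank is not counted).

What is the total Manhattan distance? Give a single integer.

Tile 7: at (0,0), goal (2,0), distance |0-2|+|0-0| = 2
Tile 6: at (0,2), goal (1,2), distance |0-1|+|2-2| = 1
Tile 8: at (1,0), goal (2,1), distance |1-2|+|0-1| = 2
Tile 1: at (1,1), goal (0,0), distance |1-0|+|1-0| = 2
Tile 3: at (1,2), goal (0,2), distance |1-0|+|2-2| = 1
Tile 4: at (2,0), goal (1,0), distance |2-1|+|0-0| = 1
Tile 5: at (2,1), goal (1,1), distance |2-1|+|1-1| = 1
Tile 2: at (2,2), goal (0,1), distance |2-0|+|2-1| = 3
Sum: 2 + 1 + 2 + 2 + 1 + 1 + 1 + 3 = 13

Answer: 13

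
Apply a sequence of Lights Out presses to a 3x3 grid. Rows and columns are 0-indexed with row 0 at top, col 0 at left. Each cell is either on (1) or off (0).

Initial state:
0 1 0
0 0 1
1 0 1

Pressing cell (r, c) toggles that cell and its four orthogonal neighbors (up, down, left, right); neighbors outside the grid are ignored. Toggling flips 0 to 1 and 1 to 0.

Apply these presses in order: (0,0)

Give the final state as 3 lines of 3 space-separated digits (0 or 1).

Answer: 1 0 0
1 0 1
1 0 1

Derivation:
After press 1 at (0,0):
1 0 0
1 0 1
1 0 1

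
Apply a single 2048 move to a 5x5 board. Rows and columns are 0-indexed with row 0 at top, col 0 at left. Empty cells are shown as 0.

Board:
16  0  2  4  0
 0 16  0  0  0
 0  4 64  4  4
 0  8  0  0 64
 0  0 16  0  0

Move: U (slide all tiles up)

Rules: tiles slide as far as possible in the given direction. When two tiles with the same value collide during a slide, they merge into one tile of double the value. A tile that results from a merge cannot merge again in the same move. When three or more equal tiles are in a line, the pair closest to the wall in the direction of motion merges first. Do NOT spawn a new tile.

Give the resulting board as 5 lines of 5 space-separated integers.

Slide up:
col 0: [16, 0, 0, 0, 0] -> [16, 0, 0, 0, 0]
col 1: [0, 16, 4, 8, 0] -> [16, 4, 8, 0, 0]
col 2: [2, 0, 64, 0, 16] -> [2, 64, 16, 0, 0]
col 3: [4, 0, 4, 0, 0] -> [8, 0, 0, 0, 0]
col 4: [0, 0, 4, 64, 0] -> [4, 64, 0, 0, 0]

Answer: 16 16  2  8  4
 0  4 64  0 64
 0  8 16  0  0
 0  0  0  0  0
 0  0  0  0  0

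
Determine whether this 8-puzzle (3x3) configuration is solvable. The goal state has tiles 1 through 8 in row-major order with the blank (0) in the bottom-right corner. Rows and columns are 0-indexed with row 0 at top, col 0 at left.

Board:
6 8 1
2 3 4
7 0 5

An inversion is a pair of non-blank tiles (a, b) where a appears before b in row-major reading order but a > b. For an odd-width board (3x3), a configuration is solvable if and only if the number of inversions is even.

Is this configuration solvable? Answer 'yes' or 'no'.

Answer: yes

Derivation:
Inversions (pairs i<j in row-major order where tile[i] > tile[j] > 0): 12
12 is even, so the puzzle is solvable.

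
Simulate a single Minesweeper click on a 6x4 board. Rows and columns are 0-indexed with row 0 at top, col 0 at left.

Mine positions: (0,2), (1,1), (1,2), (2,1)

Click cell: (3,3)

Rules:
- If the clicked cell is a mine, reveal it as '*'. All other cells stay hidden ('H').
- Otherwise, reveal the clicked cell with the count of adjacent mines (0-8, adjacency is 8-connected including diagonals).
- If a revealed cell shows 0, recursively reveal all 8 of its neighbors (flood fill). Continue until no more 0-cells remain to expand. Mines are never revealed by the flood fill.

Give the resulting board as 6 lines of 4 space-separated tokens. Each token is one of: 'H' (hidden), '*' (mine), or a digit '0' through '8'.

H H H H
H H H H
H H 3 1
1 1 1 0
0 0 0 0
0 0 0 0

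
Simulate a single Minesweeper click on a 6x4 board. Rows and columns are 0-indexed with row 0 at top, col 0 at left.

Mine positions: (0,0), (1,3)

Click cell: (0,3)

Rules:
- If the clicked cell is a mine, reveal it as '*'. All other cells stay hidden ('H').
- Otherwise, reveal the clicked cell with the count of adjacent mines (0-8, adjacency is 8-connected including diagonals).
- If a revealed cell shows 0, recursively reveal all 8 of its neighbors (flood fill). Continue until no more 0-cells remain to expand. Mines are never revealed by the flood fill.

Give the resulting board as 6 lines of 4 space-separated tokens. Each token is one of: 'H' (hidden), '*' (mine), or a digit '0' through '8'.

H H H 1
H H H H
H H H H
H H H H
H H H H
H H H H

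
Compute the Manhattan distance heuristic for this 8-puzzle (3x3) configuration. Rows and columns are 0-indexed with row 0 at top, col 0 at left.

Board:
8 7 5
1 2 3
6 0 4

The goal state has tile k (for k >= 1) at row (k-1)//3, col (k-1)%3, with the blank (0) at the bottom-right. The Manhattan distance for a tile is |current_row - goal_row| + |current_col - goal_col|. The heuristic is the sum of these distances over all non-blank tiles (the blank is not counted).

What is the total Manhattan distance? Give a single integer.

Tile 8: at (0,0), goal (2,1), distance |0-2|+|0-1| = 3
Tile 7: at (0,1), goal (2,0), distance |0-2|+|1-0| = 3
Tile 5: at (0,2), goal (1,1), distance |0-1|+|2-1| = 2
Tile 1: at (1,0), goal (0,0), distance |1-0|+|0-0| = 1
Tile 2: at (1,1), goal (0,1), distance |1-0|+|1-1| = 1
Tile 3: at (1,2), goal (0,2), distance |1-0|+|2-2| = 1
Tile 6: at (2,0), goal (1,2), distance |2-1|+|0-2| = 3
Tile 4: at (2,2), goal (1,0), distance |2-1|+|2-0| = 3
Sum: 3 + 3 + 2 + 1 + 1 + 1 + 3 + 3 = 17

Answer: 17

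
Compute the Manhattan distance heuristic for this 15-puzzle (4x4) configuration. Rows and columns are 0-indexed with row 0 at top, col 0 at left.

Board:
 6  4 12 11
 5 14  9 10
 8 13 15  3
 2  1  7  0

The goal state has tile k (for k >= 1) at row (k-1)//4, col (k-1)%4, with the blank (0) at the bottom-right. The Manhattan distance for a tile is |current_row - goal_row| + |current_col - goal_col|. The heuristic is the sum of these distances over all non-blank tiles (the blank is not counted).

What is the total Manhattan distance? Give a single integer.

Tile 6: at (0,0), goal (1,1), distance |0-1|+|0-1| = 2
Tile 4: at (0,1), goal (0,3), distance |0-0|+|1-3| = 2
Tile 12: at (0,2), goal (2,3), distance |0-2|+|2-3| = 3
Tile 11: at (0,3), goal (2,2), distance |0-2|+|3-2| = 3
Tile 5: at (1,0), goal (1,0), distance |1-1|+|0-0| = 0
Tile 14: at (1,1), goal (3,1), distance |1-3|+|1-1| = 2
Tile 9: at (1,2), goal (2,0), distance |1-2|+|2-0| = 3
Tile 10: at (1,3), goal (2,1), distance |1-2|+|3-1| = 3
Tile 8: at (2,0), goal (1,3), distance |2-1|+|0-3| = 4
Tile 13: at (2,1), goal (3,0), distance |2-3|+|1-0| = 2
Tile 15: at (2,2), goal (3,2), distance |2-3|+|2-2| = 1
Tile 3: at (2,3), goal (0,2), distance |2-0|+|3-2| = 3
Tile 2: at (3,0), goal (0,1), distance |3-0|+|0-1| = 4
Tile 1: at (3,1), goal (0,0), distance |3-0|+|1-0| = 4
Tile 7: at (3,2), goal (1,2), distance |3-1|+|2-2| = 2
Sum: 2 + 2 + 3 + 3 + 0 + 2 + 3 + 3 + 4 + 2 + 1 + 3 + 4 + 4 + 2 = 38

Answer: 38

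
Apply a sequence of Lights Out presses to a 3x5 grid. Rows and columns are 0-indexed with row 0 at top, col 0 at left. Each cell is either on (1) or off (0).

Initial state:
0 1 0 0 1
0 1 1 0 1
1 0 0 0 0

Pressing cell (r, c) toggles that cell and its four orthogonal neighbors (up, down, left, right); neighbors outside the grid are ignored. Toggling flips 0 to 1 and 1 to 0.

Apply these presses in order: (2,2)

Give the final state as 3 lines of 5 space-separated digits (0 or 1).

After press 1 at (2,2):
0 1 0 0 1
0 1 0 0 1
1 1 1 1 0

Answer: 0 1 0 0 1
0 1 0 0 1
1 1 1 1 0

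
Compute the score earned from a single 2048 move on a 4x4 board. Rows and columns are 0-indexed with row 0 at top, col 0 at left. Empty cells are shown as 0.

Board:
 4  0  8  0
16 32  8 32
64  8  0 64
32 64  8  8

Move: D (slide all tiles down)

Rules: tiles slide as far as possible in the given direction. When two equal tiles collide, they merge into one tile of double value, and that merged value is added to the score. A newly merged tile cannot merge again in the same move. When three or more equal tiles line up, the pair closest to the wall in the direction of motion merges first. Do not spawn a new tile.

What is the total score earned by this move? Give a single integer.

Answer: 16

Derivation:
Slide down:
col 0: [4, 16, 64, 32] -> [4, 16, 64, 32]  score +0 (running 0)
col 1: [0, 32, 8, 64] -> [0, 32, 8, 64]  score +0 (running 0)
col 2: [8, 8, 0, 8] -> [0, 0, 8, 16]  score +16 (running 16)
col 3: [0, 32, 64, 8] -> [0, 32, 64, 8]  score +0 (running 16)
Board after move:
 4  0  0  0
16 32  0 32
64  8  8 64
32 64 16  8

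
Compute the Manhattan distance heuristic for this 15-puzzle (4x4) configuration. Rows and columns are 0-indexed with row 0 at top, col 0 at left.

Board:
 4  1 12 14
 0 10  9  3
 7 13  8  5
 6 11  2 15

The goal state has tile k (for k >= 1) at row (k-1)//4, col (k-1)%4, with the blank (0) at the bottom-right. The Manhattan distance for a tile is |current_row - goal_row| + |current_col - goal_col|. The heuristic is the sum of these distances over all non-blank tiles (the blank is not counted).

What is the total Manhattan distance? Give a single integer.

Tile 4: at (0,0), goal (0,3), distance |0-0|+|0-3| = 3
Tile 1: at (0,1), goal (0,0), distance |0-0|+|1-0| = 1
Tile 12: at (0,2), goal (2,3), distance |0-2|+|2-3| = 3
Tile 14: at (0,3), goal (3,1), distance |0-3|+|3-1| = 5
Tile 10: at (1,1), goal (2,1), distance |1-2|+|1-1| = 1
Tile 9: at (1,2), goal (2,0), distance |1-2|+|2-0| = 3
Tile 3: at (1,3), goal (0,2), distance |1-0|+|3-2| = 2
Tile 7: at (2,0), goal (1,2), distance |2-1|+|0-2| = 3
Tile 13: at (2,1), goal (3,0), distance |2-3|+|1-0| = 2
Tile 8: at (2,2), goal (1,3), distance |2-1|+|2-3| = 2
Tile 5: at (2,3), goal (1,0), distance |2-1|+|3-0| = 4
Tile 6: at (3,0), goal (1,1), distance |3-1|+|0-1| = 3
Tile 11: at (3,1), goal (2,2), distance |3-2|+|1-2| = 2
Tile 2: at (3,2), goal (0,1), distance |3-0|+|2-1| = 4
Tile 15: at (3,3), goal (3,2), distance |3-3|+|3-2| = 1
Sum: 3 + 1 + 3 + 5 + 1 + 3 + 2 + 3 + 2 + 2 + 4 + 3 + 2 + 4 + 1 = 39

Answer: 39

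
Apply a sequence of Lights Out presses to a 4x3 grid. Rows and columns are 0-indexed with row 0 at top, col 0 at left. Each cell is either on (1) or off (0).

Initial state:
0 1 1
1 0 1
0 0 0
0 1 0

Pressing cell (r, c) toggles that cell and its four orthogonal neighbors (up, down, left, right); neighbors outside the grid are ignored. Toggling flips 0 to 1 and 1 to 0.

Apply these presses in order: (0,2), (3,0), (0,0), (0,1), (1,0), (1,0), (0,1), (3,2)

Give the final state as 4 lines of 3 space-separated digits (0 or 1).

Answer: 1 1 0
0 0 0
1 0 1
1 1 1

Derivation:
After press 1 at (0,2):
0 0 0
1 0 0
0 0 0
0 1 0

After press 2 at (3,0):
0 0 0
1 0 0
1 0 0
1 0 0

After press 3 at (0,0):
1 1 0
0 0 0
1 0 0
1 0 0

After press 4 at (0,1):
0 0 1
0 1 0
1 0 0
1 0 0

After press 5 at (1,0):
1 0 1
1 0 0
0 0 0
1 0 0

After press 6 at (1,0):
0 0 1
0 1 0
1 0 0
1 0 0

After press 7 at (0,1):
1 1 0
0 0 0
1 0 0
1 0 0

After press 8 at (3,2):
1 1 0
0 0 0
1 0 1
1 1 1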